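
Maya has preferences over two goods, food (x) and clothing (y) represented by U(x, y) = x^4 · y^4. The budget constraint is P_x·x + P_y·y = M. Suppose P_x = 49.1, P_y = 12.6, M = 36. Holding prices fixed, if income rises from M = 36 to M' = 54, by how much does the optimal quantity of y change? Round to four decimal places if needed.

Δy* = 0.7143

MU_x/MU_y = (4·y)/(4·x); tangency sets this equal to P_x/P_y.
So 4·P_y·y = 4·P_x·x; combined with the budget, a share 0.5 of income goes to x.
Demand: x*(P_x,P_y,M) = 0.5·M/P_x and y* = 0.5·M/P_y.
At P_x=49.1, P_y=12.6, M=36: y* = 0.5·36/12.6 = 1.4286.
At M' = 54: y* = 2.1429. Change: 2.1429 − 1.4286 = 0.7143.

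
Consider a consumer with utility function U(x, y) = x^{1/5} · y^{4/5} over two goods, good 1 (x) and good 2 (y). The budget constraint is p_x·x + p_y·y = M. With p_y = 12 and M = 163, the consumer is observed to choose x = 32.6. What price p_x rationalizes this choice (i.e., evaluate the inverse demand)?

MU_x/MU_y = (0.2·y)/(0.8·x); tangency sets this equal to p_x/p_y.
So 0.2·p_y·y = 0.8·p_x·x; combined with the budget, a share 0.2 of income goes to x.
Demand: x*(p_x,p_y,M) = 0.2·M/p_x and y* = 0.8·M/p_y.
Set x* = 32.6 in the demand function and solve for p_x: p_x = 1.

p_x = 1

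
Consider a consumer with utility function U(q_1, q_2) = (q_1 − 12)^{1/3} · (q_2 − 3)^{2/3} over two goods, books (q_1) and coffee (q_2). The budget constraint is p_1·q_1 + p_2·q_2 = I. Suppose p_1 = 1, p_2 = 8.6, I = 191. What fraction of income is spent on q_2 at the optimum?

MRS = (1/2)·(q_2−3)/(q_1−12). Tangency with p_1/p_2 gives q_2−3 = 2·(p_1/p_2)·(q_1−12).
After buying the subsistence bundle (12, 3), a share 1/3 of the remaining income goes to q_1: q_1* = 12 + 1/3·(I − 12p_1 − 3p_2)/p_1.
Discretionary income = 191 − 12·1 − 3·8.6 = 153.2; q_1* = 12 + 1/3·153.2/1 = 63.0667; q_2* = 3 + 2/3·153.2/8.6 = 14.876.
Expenditure on q_2: 8.6·14.876 = 127.9333; share = 0.6698.

share on q_2 = 0.6698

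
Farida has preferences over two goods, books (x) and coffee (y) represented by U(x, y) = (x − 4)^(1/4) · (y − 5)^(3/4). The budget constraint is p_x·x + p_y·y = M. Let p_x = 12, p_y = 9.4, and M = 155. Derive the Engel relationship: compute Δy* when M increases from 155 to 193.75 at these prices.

Δy* = 3.0918

This is Cobb-Douglas in (x−4, y−5): tangency gives 0.25·p_y·(y−5) = 0.75·p_x·(x−4).
After buying the subsistence bundle (4, 5), a share 0.25 of the remaining income goes to x: x* = 4 + 0.25·(M − 4p_x − 5p_y)/p_x.
Discretionary income = 155 − 4·12 − 5·9.4 = 60; y* = 5 + 0.75·60/9.4 = 9.7872.
At M' = 193.75: y* = 12.879. Change: 12.879 − 9.7872 = 3.0918.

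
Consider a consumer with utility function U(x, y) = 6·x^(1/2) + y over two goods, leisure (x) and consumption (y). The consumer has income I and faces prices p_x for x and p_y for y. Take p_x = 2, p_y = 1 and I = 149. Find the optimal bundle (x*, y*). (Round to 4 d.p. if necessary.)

x* = 2.25, y* = 144.5

Plugging in: x* = (3·1/2)² = 2.25, y* = 144.5.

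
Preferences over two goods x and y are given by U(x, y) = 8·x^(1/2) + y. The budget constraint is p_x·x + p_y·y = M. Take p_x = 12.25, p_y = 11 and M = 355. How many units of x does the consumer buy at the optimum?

Set MRS = p_x/p_y: 4·x^(−1/2) = p_x/p_y.
Thus x* = (4·p_y/p_x)² — independent of M — with the rest of income spent on y.
Plugging in: x* = (4·11/12.25)² = 12.9013.

x* = 12.9013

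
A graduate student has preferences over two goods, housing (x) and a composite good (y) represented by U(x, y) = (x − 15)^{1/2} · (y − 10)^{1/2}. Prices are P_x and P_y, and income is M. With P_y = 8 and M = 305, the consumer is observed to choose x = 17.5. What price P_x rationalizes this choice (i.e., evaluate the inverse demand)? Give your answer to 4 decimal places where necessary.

P_x = 11.25

Let x' = x−15, y' = y−10. MRS = y'/x' = P_x/P_y.
After buying the subsistence bundle (15, 10), a share 0.5 of the remaining income goes to x: x* = 15 + 0.5·(M − 15P_x − 10P_y)/P_x.
Set x* = 17.5 in the demand function and solve for P_x: P_x = 11.25.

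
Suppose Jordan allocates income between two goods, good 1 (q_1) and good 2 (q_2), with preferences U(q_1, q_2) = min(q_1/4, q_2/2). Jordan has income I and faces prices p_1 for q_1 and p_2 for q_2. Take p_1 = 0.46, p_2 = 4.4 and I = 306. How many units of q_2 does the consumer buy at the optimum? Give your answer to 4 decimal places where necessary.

Leontief preferences: the optimum is at the kink where q_1/4 = q_2/2, i.e. q_2 = (1/2)·q_1.
Budget: p_1·q_1 + p_2·(1/2)·q_1 = I, so (4·p_1 + 2·p_2)·q_1 = 4·I.
Demand: q_1*(p_1,p_2,I) = 4·I/(4·p_1 + 2·p_2), q_2* = 2·I/(4·p_1 + 2·p_2).
Here 4·0.46 + 2·4.4 = 10.64, giving q_2* = 57.5188.

q_2* = 57.5188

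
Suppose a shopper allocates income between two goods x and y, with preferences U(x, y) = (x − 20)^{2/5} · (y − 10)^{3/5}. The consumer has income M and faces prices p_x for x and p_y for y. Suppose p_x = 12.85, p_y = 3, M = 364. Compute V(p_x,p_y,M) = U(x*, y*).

V = 7.3176

This is Cobb-Douglas in (x−20, y−10): tangency gives 0.4·p_y·(y−10) = 0.6·p_x·(x−20).
Substituting into the budget: x* = 20 + 0.4·(M − 20·p_x − 10·p_y)/p_x, and y* = 10 + 0.6·(…)/p_y.
Discretionary income = 364 − 20·12.85 − 10·3 = 77; x* = 20 + 0.4·77/12.85 = 22.3969; y* = 10 + 0.6·77/3 = 25.4.
Utility at the optimum: U(22.3969, 25.4) = 7.3176.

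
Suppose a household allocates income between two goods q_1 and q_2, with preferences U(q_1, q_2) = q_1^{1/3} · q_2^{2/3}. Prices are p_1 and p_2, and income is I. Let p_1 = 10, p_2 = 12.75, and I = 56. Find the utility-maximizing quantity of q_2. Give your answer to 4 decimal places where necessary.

At p_1=10, p_2=12.75, I=56: q_2* = 2/3·56/12.75 = 2.9281.

q_2* = 2.9281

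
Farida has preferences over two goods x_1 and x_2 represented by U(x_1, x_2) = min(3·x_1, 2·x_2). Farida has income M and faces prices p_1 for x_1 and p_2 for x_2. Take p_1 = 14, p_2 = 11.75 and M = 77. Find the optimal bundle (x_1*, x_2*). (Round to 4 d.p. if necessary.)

Leontief preferences: the optimum is at the kink where x_1/2 = x_2/3, i.e. x_2 = (3/2)·x_1.
Budget: p_1·x_1 + p_2·(3/2)·x_1 = M, so (2·p_1 + 3·p_2)·x_1 = 2·M.
Demand: x_1*(p_1,p_2,M) = 2·M/(2·p_1 + 3·p_2), x_2* = 3·M/(2·p_1 + 3·p_2).
Here 2·14 + 3·11.75 = 63.25, giving x_1* = 2.4348 and x_2* = 3.6522.

x_1* = 2.4348, x_2* = 3.6522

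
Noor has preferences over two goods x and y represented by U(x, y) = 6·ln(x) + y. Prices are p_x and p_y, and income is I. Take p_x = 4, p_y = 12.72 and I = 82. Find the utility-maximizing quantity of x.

x* = 19.08

Set MRS = p_x/p_y: (6/x)/1 = p_x/p_y.
So x*(p_x,p_y) = 6·p_y/p_x, independent of income; and y* = (I − 6·p_y)/p_y.
At the given prices: x* = 6·12.72/4 = 19.08.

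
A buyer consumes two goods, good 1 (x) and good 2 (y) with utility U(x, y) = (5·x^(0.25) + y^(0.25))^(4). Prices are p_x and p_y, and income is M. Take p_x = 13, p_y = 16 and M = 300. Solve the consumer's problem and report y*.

y* = 1.845

With the ratio pinned down, the budget gives x* = M/(p_x + p_y·(y/x)) and y* = (y/x)·x*.
Numerically y/x = 0.088676, so x* = 300/(13 + 16·0.088676) = 20.8062 and y* = 0.088676·20.8062 = 1.845.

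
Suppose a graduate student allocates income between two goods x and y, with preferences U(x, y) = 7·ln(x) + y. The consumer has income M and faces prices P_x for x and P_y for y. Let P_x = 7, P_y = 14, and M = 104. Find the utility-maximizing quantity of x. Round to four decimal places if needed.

x* = 14

Set MRS = P_x/P_y: (7/x)/1 = P_x/P_y.
So x*(P_x,P_y) = 7·P_y/P_x, independent of income; and y* = (M − 7·P_y)/P_y.
At the given prices: x* = 7·14/7 = 14.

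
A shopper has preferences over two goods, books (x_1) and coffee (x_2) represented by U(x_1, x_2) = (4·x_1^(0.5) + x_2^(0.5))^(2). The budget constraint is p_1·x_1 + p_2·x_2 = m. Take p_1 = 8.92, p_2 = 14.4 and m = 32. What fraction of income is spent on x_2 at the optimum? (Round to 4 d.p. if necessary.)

share on x_2 = 0.0373

MRS = MU_x_1/MU_x_2 = 4·(x_2/x_1)^(0.5). Set equal to p_1/p_2.
Hence x_2/x_1 = ((1/4)·p_1/p_2)^(1/(0.5)), i.e. raised to the 2 power.
With the ratio pinned down, the budget gives x_1* = m/(p_1 + p_2·(x_2/x_1)) and x_2* = (x_2/x_1)·x_1*.
Numerically x_2/x_1 = 0.023982, so x_1* = 32/(8.92 + 14.4·0.023982) = 3.4537 and x_2* = 0.023982·3.4537 = 0.0828.
Expenditure on x_2: 14.4·0.0828 = 1.1927; share = 0.0373.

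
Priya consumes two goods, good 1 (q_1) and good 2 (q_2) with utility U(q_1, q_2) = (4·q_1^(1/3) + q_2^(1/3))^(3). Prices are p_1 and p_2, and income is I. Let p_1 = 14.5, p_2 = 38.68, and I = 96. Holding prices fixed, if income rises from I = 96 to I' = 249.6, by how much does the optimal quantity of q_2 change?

Δq_2* = 0.2823

MRS = MU_q_1/MU_q_2 = 4·(q_2/q_1)^(2/3). Set equal to p_1/p_2.
Hence q_2/q_1 = ((1/4)·p_1/p_2)^(1/(2/3)), i.e. raised to the 1.5 power.
Substitute q_2 = (q_2/q_1)·q_1 into the budget: q_1* = I/(p_1 + p_2·(q_2/q_1)).
Numerically q_2/q_1 = 0.02869, so q_1* = 96/(14.5 + 38.68·0.02869) = 6.15 and q_2* = 0.02869·6.15 = 0.1764.
At I' = 249.6: q_2* = 0.4588. Change: 0.4588 − 0.1764 = 0.2823.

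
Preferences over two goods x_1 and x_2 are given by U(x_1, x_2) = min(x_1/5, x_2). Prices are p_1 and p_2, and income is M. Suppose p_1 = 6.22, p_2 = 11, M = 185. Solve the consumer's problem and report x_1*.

With perfect complements, no substitution: consume in ratio x_1:x_2 = 5:1.
Budget: p_1·x_1 + p_2·(1/5)·x_1 = M, so (5·p_1 + p_2)·x_1 = 5·M.
Demand: x_1*(p_1,p_2,M) = 5·M/(5·p_1 + p_2), x_2* = M/(5·p_1 + p_2).
Here 5·6.22 + 11 = 42.1, giving x_1* = 21.9715.

x_1* = 21.9715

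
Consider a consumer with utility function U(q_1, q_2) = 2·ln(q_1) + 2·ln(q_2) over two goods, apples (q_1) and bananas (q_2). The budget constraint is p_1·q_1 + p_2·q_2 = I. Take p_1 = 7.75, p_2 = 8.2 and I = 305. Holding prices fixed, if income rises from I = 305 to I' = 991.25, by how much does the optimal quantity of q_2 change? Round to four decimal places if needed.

Δq_2* = 41.8445

The MRS is q_2/q_1. Set MRS = p_1/p_2.
So 2·p_2·q_2 = 2·p_1·q_1; combined with the budget, a share 0.5 of income goes to q_1.
Demand: q_1*(p_1,p_2,I) = 0.5·I/p_1 and q_2* = 0.5·I/p_2.
At p_1=7.75, p_2=8.2, I=305: q_2* = 0.5·305/8.2 = 18.5976.
At I' = 991.25: q_2* = 60.4421. Change: 60.4421 − 18.5976 = 41.8445.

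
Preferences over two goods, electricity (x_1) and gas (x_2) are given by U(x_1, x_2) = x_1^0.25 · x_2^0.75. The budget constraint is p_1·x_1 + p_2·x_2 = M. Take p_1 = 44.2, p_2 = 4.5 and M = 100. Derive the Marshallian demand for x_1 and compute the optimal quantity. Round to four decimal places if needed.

x_1* = 0.5656

The MRS is (1/3)·x_2/x_1. Set MRS = p_1/p_2.
Rearranging, p_2·x_2 = 3·p_1·x_1. Substituting into the budget gives p_1·x_1·(1 + 3) = M.
Demand: x_1*(p_1,p_2,M) = 0.25·M/p_1 and x_2* = 0.75·M/p_2.
At p_1=44.2, p_2=4.5, M=100: x_1* = 0.25·100/44.2 = 0.5656.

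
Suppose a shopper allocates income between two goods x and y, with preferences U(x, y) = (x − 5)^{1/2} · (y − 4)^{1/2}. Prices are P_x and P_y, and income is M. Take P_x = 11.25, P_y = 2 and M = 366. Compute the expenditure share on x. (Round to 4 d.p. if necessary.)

share on x = 0.5659

MRS = (y−4)/(x−5). Tangency with P_x/P_y gives y−4 = (P_x/P_y)·(x−5).
Substituting into the budget: x* = 5 + 0.5·(M − 5·P_x − 4·P_y)/P_x, and y* = 4 + 0.5·(…)/P_y.
Discretionary income = 366 − 5·11.25 − 4·2 = 301.75; x* = 5 + 0.5·301.75/11.25 = 18.4111; y* = 4 + 0.5·301.75/2 = 79.4375.
Expenditure on x: 11.25·18.4111 = 207.125; share = 0.5659.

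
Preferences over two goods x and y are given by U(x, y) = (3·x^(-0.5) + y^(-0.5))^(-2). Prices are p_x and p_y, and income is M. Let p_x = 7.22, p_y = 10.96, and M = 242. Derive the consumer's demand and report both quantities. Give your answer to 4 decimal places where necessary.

x* = 21.5895, y* = 7.858

MU_x ∝ 3·x^(-1.5), MU_y ∝ y^(-1.5), so MRS = 3·(y/x)^(1.5) = p_x/p_y.
Solve for the ratio: y/x = [(1/3)·p_x/p_y]^(2/3).
Substitute y = (y/x)·x into the budget: x* = M/(p_x + p_y·(y/x)).
Numerically y/x = 0.363974, so x* = 242/(7.22 + 10.96·0.363974) = 21.5895 and y* = 0.363974·21.5895 = 7.858.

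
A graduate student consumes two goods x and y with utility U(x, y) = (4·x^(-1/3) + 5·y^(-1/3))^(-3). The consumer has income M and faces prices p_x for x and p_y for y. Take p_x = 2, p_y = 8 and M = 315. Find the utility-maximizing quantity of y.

y* = 24.638

From the CES first-order condition, (4/5)·(y/x)^(4/3) = p_x/p_y.
Solve for the ratio: y/x = [(5/4)·p_x/p_y]^(0.75).
With the ratio pinned down, the budget gives x* = M/(p_x + p_y·(y/x)) and y* = (y/x)·x*.
Numerically y/x = 0.417963, so x* = 315/(2 + 8·0.417963) = 58.9479 and y* = 0.417963·58.9479 = 24.638.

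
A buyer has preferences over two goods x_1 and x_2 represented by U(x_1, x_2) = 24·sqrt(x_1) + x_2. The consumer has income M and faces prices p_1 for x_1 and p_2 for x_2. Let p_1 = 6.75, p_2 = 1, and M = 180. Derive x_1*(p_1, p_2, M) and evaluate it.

MU_x_1 = 12/√x_1, MU_x_2 = 1. Tangency: 12/√x_1 = p_1/p_2.
Thus x_1* = (12·p_2/p_1)² — independent of M — with the rest of income spent on x_2.
Plugging in: x_1* = (12·1/6.75)² = 3.1605.

x_1* = 3.1605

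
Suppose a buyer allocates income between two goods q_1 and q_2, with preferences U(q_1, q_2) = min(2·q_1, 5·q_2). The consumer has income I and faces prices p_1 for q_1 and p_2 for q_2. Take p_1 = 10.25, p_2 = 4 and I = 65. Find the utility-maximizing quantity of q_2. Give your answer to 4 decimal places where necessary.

q_2* = 2.1941

With perfect complements, no substitution: consume in ratio q_1:q_2 = 5:2.
Budget: p_1·q_1 + p_2·(2/5)·q_1 = I, so (5·p_1 + 2·p_2)·q_1 = 5·I.
Demand: q_1*(p_1,p_2,I) = 5·I/(5·p_1 + 2·p_2), q_2* = 2·I/(5·p_1 + 2·p_2).
Here 5·10.25 + 2·4 = 59.25, giving q_2* = 2.1941.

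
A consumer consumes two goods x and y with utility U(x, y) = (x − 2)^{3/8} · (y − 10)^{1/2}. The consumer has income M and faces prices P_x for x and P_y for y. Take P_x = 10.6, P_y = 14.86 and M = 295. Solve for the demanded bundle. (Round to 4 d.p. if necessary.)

x* = 7.062, y* = 14.8145

This is Cobb-Douglas in (x−2, y−10): tangency gives 0.375·P_y·(y−10) = 0.5·P_x·(x−2).
After buying the subsistence bundle (2, 10), a share 3/7 of the remaining income goes to x: x* = 2 + 3/7·(M − 2P_x − 10P_y)/P_x.
Discretionary income = 295 − 2·10.6 − 10·14.86 = 125.2; x* = 2 + 3/7·125.2/10.6 = 7.062; y* = 10 + 4/7·125.2/14.86 = 14.8145.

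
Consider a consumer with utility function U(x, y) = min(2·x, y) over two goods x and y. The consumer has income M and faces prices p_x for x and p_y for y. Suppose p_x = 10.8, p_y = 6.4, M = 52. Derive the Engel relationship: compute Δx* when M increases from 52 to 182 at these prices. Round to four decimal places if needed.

Δx* = 5.5085

With perfect complements, no substitution: consume in ratio x:y = 1:2.
Budget: p_x·x + p_y·2·x = M, so (p_x + 2·p_y)·x = M.
Demand: x*(p_x,p_y,M) = M/(p_x + 2·p_y), y* = 2·M/(p_x + 2·p_y).
Here 10.8 + 2·6.4 = 23.6, giving x* = 2.2034.
At M' = 182: x* = 7.7119. Change: 7.7119 − 2.2034 = 5.5085.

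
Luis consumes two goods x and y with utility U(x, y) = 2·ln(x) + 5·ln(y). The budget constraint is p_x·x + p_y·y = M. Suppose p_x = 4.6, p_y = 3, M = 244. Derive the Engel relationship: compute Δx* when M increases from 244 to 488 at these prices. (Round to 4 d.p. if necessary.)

Tangency: MRS = (2/5)·y/x = p_x/p_y.
So 2·p_y·y = 5·p_x·x; combined with the budget, a share 2/7 of income goes to x.
Demand: x*(p_x,p_y,M) = 2/7·M/p_x and y* = 5/7·M/p_y.
At p_x=4.6, p_y=3, M=244: x* = 2/7·244/4.6 = 15.1553.
At M' = 488: x* = 30.3106. Change: 30.3106 − 15.1553 = 15.1553.

Δx* = 15.1553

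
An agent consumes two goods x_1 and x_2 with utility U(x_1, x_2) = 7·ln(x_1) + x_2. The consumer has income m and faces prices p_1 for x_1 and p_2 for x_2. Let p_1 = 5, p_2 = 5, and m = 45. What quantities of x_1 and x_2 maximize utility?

x_1* = 7, x_2* = 2

Set MRS = p_1/p_2: (7/x_1)/1 = p_1/p_2.
So x_1*(p_1,p_2) = 7·p_2/p_1, independent of income; and x_2* = (m − 7·p_2)/p_2.
At the given prices: x_1* = 7·5/5 = 7, and x_2* = 2.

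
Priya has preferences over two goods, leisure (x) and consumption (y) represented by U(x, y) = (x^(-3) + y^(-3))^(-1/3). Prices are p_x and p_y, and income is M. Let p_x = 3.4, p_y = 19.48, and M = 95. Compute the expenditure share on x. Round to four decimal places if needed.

Substitute y = (y/x)·x into the budget: x* = M/(p_x + p_y·(y/x)).
Numerically y/x = 0.646357, so x* = 95/(3.4 + 19.48·0.646357) = 5.9408 and y* = 0.646357·5.9408 = 3.8399.
Expenditure on x: 3.4·5.9408 = 20.1988; share = 0.2126.

share on x = 0.2126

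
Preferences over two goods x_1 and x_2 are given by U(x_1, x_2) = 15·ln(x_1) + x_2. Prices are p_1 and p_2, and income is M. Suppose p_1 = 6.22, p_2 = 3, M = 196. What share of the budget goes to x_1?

share on x_1 = 0.2296

MU_x_1 = 15/x_1, MU_x_2 = 1. Tangency: 15/x_1 = p_1/p_2.
So x_1*(p_1,p_2) = 15·p_2/p_1, independent of income; and x_2* = (M − 15·p_2)/p_2.
At the given prices: x_1* = 15·3/6.22 = 7.2347, and x_2* = 50.3333.
Expenditure on x_1: 6.22·7.2347 = 45; share = 0.2296.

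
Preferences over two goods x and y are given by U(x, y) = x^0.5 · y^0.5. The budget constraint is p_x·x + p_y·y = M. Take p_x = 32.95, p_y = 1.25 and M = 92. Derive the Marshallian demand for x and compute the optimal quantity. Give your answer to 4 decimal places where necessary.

x* = 1.3961

The MRS is y/x. Set MRS = p_x/p_y.
So 0.5·p_y·y = 0.5·p_x·x; combined with the budget, a share 0.5 of income goes to x.
Demand: x*(p_x,p_y,M) = 0.5·M/p_x and y* = 0.5·M/p_y.
At p_x=32.95, p_y=1.25, M=92: x* = 0.5·92/32.95 = 1.3961.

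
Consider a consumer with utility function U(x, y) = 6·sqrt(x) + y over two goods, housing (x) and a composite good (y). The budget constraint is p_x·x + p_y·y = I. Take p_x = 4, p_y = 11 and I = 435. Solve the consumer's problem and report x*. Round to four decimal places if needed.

MU_x = 3/√x, MU_y = 1. Tangency: 3/√x = p_x/p_y.
Solve: √x = 3·p_y/p_x, so x*(p_x,p_y) = (3·p_y/p_x)², and y* = (I − p_x·x*)/p_y.
Plugging in: x* = (3·11/4)² = 68.0625.

x* = 68.0625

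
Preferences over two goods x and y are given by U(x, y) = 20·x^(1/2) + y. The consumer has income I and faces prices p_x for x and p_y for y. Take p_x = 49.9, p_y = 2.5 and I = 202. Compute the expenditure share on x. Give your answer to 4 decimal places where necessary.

share on x = 0.062

MU_x = 10/√x, MU_y = 1. Tangency: 10/√x = p_x/p_y.
Thus x* = (10·p_y/p_x)² — independent of I — with the rest of income spent on y.
Plugging in: x* = (10·2.5/49.9)² = 0.251, y* = 75.79.
Expenditure on x: 49.9·0.251 = 12.5251; share = 0.062.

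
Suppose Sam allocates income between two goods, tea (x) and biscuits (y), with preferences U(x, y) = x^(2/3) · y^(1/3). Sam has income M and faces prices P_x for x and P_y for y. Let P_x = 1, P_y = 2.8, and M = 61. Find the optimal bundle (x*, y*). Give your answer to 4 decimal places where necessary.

Demand: x*(P_x,P_y,M) = 2/3·M/P_x and y* = 1/3·M/P_y.
At P_x=1, P_y=2.8, M=61: x* = 2/3·61/1 = 40.6667, y* = 7.2619.

x* = 40.6667, y* = 7.2619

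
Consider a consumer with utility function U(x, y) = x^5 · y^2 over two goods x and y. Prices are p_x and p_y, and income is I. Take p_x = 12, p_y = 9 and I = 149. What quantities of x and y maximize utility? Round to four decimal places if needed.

x* = 8.869, y* = 4.7302

MU_x/MU_y = (5·y)/(2·x); tangency sets this equal to p_x/p_y.
So 5·p_y·y = 2·p_x·x; combined with the budget, a share 5/7 of income goes to x.
Demand: x*(p_x,p_y,I) = 5/7·I/p_x and y* = 2/7·I/p_y.
At p_x=12, p_y=9, I=149: x* = 5/7·149/12 = 8.869, y* = 4.7302.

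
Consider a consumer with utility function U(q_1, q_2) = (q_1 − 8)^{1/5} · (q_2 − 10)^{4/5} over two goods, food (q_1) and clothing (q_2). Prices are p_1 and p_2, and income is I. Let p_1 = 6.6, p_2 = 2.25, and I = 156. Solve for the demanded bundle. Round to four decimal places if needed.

This is Cobb-Douglas in (q_1−8, q_2−10): tangency gives 0.2·p_2·(q_2−10) = 0.8·p_1·(q_1−8).
Substituting into the budget: q_1* = 8 + 0.2·(I − 8·p_1 − 10·p_2)/p_1, and q_2* = 10 + 0.8·(…)/p_2.
Discretionary income = 156 − 8·6.6 − 10·2.25 = 80.7; q_1* = 8 + 0.2·80.7/6.6 = 10.4455; q_2* = 10 + 0.8·80.7/2.25 = 38.6933.

q_1* = 10.4455, q_2* = 38.6933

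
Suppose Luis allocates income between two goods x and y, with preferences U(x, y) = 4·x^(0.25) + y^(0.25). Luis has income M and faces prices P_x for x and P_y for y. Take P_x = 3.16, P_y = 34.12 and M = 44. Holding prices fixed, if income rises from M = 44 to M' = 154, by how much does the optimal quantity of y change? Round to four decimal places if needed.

From the CES first-order condition, 4·(y/x)^(0.75) = P_x/P_y.
Hence y/x = ((1/4)·P_x/P_y)^(1/(0.75)), i.e. raised to the 4/3 power.
Substitute y = (y/x)·x into the budget: x* = M/(P_x + P_y·(y/x)).
Numerically y/x = 0.006599, so x* = 44/(3.16 + 34.12·0.006599) = 12.9979 and y* = 0.006599·12.9979 = 0.0858.
At M' = 154: y* = 0.3002. Change: 0.3002 − 0.0858 = 0.2144.

Δy* = 0.2144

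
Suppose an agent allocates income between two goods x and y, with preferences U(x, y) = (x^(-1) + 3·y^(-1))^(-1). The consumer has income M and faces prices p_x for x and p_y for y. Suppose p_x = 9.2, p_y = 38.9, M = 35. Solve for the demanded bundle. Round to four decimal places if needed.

x* = 0.834, y* = 0.7025

MU_x ∝ x^(-2), MU_y ∝ 3·y^(-2), so MRS = (1/3)·(y/x)^(2) = p_x/p_y.
Hence y/x = (3·p_x/p_y)^(1/(2)), i.e. raised to the 0.5 power.
Substitute y = (y/x)·x into the budget: x* = M/(p_x + p_y·(y/x)).
Numerically y/x = 0.842325, so x* = 35/(9.2 + 38.9·0.842325) = 0.834 and y* = 0.842325·0.834 = 0.7025.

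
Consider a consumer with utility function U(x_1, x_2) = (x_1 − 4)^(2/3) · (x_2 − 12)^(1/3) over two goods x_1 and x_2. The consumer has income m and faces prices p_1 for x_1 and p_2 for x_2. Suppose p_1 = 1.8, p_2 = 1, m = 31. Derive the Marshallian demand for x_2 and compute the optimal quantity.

After buying the subsistence bundle (4, 12), a share 2/3 of the remaining income goes to x_1: x_1* = 4 + 2/3·(m − 4p_1 − 12p_2)/p_1.
Discretionary income = 31 − 4·1.8 − 12·1 = 11.8; x_2* = 12 + 1/3·11.8/1 = 15.9333.

x_2* = 15.9333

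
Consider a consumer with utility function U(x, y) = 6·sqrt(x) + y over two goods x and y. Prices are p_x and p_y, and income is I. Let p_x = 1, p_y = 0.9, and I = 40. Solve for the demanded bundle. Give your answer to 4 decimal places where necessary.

x* = 7.29, y* = 36.3444

Utility is quasi-linear in y; the FOC for x is 3/√x = p_x/p_y.
Solve: √x = 3·p_y/p_x, so x*(p_x,p_y) = (3·p_y/p_x)², and y* = (I − p_x·x*)/p_y.
Plugging in: x* = (3·0.9/1)² = 7.29, y* = 36.3444.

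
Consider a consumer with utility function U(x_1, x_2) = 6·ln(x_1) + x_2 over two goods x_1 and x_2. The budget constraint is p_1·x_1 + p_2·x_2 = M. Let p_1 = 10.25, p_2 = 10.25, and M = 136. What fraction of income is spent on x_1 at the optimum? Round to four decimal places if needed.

share on x_1 = 0.4522

So x_1*(p_1,p_2) = 6·p_2/p_1, independent of income; and x_2* = (M − 6·p_2)/p_2.
At the given prices: x_1* = 6·10.25/10.25 = 6, and x_2* = 7.2683.
Expenditure on x_1: 10.25·6 = 61.5; share = 0.4522.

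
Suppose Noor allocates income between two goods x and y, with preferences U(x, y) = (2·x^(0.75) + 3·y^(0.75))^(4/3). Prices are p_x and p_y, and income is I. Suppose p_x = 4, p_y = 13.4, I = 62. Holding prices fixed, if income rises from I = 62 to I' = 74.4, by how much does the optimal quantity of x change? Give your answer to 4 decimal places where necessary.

Δx* = 2.7321

From the CES first-order condition, (2/3)·(y/x)^(0.25) = p_x/p_y.
Solve for the ratio: y/x = [(3/2)·p_x/p_y]^(4).
With the ratio pinned down, the budget gives x* = I/(p_x + p_y·(y/x)) and y* = (y/x)·x*.
Numerically y/x = 0.040196, so x* = 62/(4 + 13.4·0.040196) = 13.6605.
At I' = 74.4: x* = 16.3926. Change: 16.3926 − 13.6605 = 2.7321.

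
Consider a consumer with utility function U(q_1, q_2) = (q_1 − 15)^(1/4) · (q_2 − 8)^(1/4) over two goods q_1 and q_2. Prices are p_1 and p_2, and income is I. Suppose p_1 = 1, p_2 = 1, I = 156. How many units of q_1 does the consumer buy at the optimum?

q_1* = 81.5

Let q_1' = q_1−15, q_2' = q_2−8. MRS = q_2'/q_1' = p_1/p_2.
After buying the subsistence bundle (15, 8), a share 0.5 of the remaining income goes to q_1: q_1* = 15 + 0.5·(I − 15p_1 − 8p_2)/p_1.
Discretionary income = 156 − 15·1 − 8·1 = 133; q_1* = 15 + 0.5·133/1 = 81.5.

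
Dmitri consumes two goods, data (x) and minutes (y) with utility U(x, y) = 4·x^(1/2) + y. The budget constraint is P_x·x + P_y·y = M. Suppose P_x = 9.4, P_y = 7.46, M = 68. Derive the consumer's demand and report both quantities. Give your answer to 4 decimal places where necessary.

Set MRS = P_x/P_y: 2·x^(−1/2) = P_x/P_y.
Thus x* = (2·P_y/P_x)² — independent of M — with the rest of income spent on y.
Plugging in: x* = (2·7.46/9.4)² = 2.5193, y* = 5.9408.

x* = 2.5193, y* = 5.9408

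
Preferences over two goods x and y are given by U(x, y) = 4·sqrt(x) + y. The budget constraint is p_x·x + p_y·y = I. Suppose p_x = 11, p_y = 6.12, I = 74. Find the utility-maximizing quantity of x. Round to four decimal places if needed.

Solve: √x = 2·p_y/p_x, so x*(p_x,p_y) = (2·p_y/p_x)², and y* = (I − p_x·x*)/p_y.
Plugging in: x* = (2·6.12/11)² = 1.2382.

x* = 1.2382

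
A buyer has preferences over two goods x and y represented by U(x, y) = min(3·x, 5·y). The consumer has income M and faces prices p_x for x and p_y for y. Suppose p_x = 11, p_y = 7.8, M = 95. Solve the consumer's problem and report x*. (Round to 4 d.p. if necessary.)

x* = 6.0587

Leontief preferences: the optimum is at the kink where x/5 = y/3, i.e. y = (3/5)·x.
Budget: p_x·x + p_y·(3/5)·x = M, so (5·p_x + 3·p_y)·x = 5·M.
Demand: x*(p_x,p_y,M) = 5·M/(5·p_x + 3·p_y), y* = 3·M/(5·p_x + 3·p_y).
Here 5·11 + 3·7.8 = 78.4, giving x* = 6.0587.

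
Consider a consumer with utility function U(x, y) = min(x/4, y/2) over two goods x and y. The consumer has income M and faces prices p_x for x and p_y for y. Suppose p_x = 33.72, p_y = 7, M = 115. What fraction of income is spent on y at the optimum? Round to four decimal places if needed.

share on y = 0.094

Leontief preferences: the optimum is at the kink where x/4 = y/2, i.e. y = (1/2)·x.
Budget: p_x·x + p_y·(1/2)·x = M, so (4·p_x + 2·p_y)·x = 4·M.
Demand: x*(p_x,p_y,M) = 4·M/(4·p_x + 2·p_y), y* = 2·M/(4·p_x + 2·p_y).
Here 4·33.72 + 2·7 = 148.88, giving x* = 3.0897 and y* = 1.5449.
Expenditure on y: 7·1.5449 = 10.8141; share = 0.094.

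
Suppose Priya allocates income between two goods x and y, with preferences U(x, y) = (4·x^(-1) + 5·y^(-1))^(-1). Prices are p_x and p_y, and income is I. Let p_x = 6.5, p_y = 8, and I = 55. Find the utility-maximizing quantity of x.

MU_x ∝ 4·x^(-2), MU_y ∝ 5·y^(-2), so MRS = (4/5)·(y/x)^(2) = p_x/p_y.
Solve for the ratio: y/x = [(5/4)·p_x/p_y]^(0.5).
With the ratio pinned down, the budget gives x* = I/(p_x + p_y·(y/x)) and y* = (y/x)·x*.
Numerically y/x = 1.007782, so x* = 55/(6.5 + 8·1.007782) = 3.7769.

x* = 3.7769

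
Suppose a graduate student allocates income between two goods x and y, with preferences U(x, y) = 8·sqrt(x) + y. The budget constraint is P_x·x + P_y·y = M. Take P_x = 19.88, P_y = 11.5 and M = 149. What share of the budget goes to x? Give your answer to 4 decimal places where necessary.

share on x = 0.7144

MU_x = 4/√x, MU_y = 1. Tangency: 4/√x = P_x/P_y.
Thus x* = (4·P_y/P_x)² — independent of M — with the rest of income spent on y.
Plugging in: x* = (4·11.5/19.88)² = 5.3541, y* = 3.701.
Expenditure on x: 19.88·5.3541 = 106.4386; share = 0.7144.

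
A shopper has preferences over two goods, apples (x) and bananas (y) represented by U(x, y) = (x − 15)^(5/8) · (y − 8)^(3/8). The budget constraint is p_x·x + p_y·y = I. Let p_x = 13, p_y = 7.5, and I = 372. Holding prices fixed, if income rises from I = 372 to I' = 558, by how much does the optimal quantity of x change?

Δx* = 8.9423

MRS = (5/3)·(y−8)/(x−15). Tangency with p_x/p_y gives y−8 = (3/5)·(p_x/p_y)·(x−15).
After buying the subsistence bundle (15, 8), a share 0.625 of the remaining income goes to x: x* = 15 + 0.625·(I − 15p_x − 8p_y)/p_x.
Discretionary income = 372 − 15·13 − 8·7.5 = 117; x* = 15 + 0.625·117/13 = 20.625.
At I' = 558: x* = 29.5673. Change: 29.5673 − 20.625 = 8.9423.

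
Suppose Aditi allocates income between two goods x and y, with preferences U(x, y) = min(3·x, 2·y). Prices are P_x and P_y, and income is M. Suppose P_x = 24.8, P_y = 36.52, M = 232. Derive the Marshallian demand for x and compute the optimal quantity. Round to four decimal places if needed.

x* = 2.9153

Leontief preferences: the optimum is at the kink where x/2 = y/3, i.e. y = (3/2)·x.
Budget: P_x·x + P_y·(3/2)·x = M, so (2·P_x + 3·P_y)·x = 2·M.
Demand: x*(P_x,P_y,M) = 2·M/(2·P_x + 3·P_y), y* = 3·M/(2·P_x + 3·P_y).
Here 2·24.8 + 3·36.52 = 159.16, giving x* = 2.9153.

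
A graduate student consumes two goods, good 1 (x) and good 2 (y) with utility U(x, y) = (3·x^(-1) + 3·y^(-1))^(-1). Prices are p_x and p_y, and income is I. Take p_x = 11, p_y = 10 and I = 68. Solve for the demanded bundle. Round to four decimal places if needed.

x* = 3.1645, y* = 3.319

From the CES first-order condition, (y/x)^(2) = p_x/p_y.
Solve for the ratio: y/x = [p_x/p_y]^(0.5).
With the ratio pinned down, the budget gives x* = I/(p_x + p_y·(y/x)) and y* = (y/x)·x*.
Numerically y/x = 1.048809, so x* = 68/(11 + 10·1.048809) = 3.1645 and y* = 1.048809·3.1645 = 3.319.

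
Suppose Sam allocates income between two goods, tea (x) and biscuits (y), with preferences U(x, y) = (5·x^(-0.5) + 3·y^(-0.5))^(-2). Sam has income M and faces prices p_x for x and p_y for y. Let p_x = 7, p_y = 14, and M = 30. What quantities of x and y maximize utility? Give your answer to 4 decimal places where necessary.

With the ratio pinned down, the budget gives x* = M/(p_x + p_y·(y/x)) and y* = (y/x)·x*.
Numerically y/x = 0.44814, so x* = 30/(7 + 14·0.44814) = 2.2601 and y* = 0.44814·2.2601 = 1.0128.

x* = 2.2601, y* = 1.0128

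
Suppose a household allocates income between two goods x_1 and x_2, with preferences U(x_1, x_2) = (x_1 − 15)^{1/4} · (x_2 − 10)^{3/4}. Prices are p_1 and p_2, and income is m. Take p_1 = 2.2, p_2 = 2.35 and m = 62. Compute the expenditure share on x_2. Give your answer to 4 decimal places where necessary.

share on x_2 = 0.4456

Discretionary income = 62 − 15·2.2 − 10·2.35 = 5.5; x_1* = 15 + 0.25·5.5/2.2 = 15.625; x_2* = 10 + 0.75·5.5/2.35 = 11.7553.
Expenditure on x_2: 2.35·11.7553 = 27.625; share = 0.4456.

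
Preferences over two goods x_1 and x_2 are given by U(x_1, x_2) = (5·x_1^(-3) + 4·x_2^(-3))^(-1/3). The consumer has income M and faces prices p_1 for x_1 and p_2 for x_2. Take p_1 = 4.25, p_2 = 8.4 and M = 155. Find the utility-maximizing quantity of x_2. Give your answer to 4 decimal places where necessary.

MRS = MU_x_1/MU_x_2 = (5/4)·(x_2/x_1)^(4). Set equal to p_1/p_2.
Hence x_2/x_1 = ((4/5)·p_1/p_2)^(1/(4)), i.e. raised to the 0.25 power.
Substitute x_2 = (x_2/x_1)·x_1 into the budget: x_1* = M/(p_1 + p_2·(x_2/x_1)).
Numerically x_2/x_1 = 0.797627, so x_1* = 155/(4.25 + 8.4·0.797627) = 14.1552 and x_2* = 0.797627·14.1552 = 11.2905.

x_2* = 11.2905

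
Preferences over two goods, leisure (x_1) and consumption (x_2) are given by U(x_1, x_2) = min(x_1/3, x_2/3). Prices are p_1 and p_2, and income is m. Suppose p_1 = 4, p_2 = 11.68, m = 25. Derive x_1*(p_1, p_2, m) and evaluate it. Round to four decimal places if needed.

x_1* = 1.5944

Demand: x_1*(p_1,p_2,m) = 3·m/(3·p_1 + 3·p_2), x_2* = 3·m/(3·p_1 + 3·p_2).
Here 3·4 + 3·11.68 = 47.04, giving x_1* = 1.5944.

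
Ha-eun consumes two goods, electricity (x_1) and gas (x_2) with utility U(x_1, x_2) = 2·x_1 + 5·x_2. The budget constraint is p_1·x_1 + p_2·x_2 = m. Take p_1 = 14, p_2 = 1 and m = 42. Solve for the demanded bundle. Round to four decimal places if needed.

x_1* = 0, x_2* = 42

Linear utility — the consumer picks whichever good has higher MU/price: 2/14 = 0.1429 vs 5/1 = 5.
x_2 gives more utility per dollar, so spend all income on x_2: x_2* = m/p_2, x_1* = 0.
Numerically: x_1* = 0, x_2* = 42.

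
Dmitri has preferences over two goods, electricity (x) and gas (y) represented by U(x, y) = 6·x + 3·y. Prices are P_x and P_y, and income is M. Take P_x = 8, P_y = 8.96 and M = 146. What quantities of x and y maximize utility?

x* = 18.25, y* = 0

Linear utility — the consumer picks whichever good has higher MU/price: 6/8 = 0.75 vs 3/8.96 = 0.3348.
x gives more utility per dollar, so spend all income on x: x* = M/P_x, y* = 0.
Numerically: x* = 18.25, y* = 0.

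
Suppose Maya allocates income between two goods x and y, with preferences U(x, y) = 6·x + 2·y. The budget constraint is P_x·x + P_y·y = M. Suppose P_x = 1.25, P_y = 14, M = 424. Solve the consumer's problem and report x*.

Perfect substitutes: compare marginal utility per dollar. 6/P_x vs 2/P_y → 4.8 vs 0.1429.
x gives more utility per dollar, so spend all income on x: x* = M/P_x, y* = 0.
Numerically: x* = 339.2, y* = 0.

x* = 339.2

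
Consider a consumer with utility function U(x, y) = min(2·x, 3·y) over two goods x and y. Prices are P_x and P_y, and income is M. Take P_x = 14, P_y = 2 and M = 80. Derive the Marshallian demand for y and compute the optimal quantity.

y* = 3.4783

Leontief preferences: the optimum is at the kink where x/3 = y/2, i.e. y = (2/3)·x.
Budget: P_x·x + P_y·(2/3)·x = M, so (3·P_x + 2·P_y)·x = 3·M.
Demand: x*(P_x,P_y,M) = 3·M/(3·P_x + 2·P_y), y* = 2·M/(3·P_x + 2·P_y).
Here 3·14 + 2·2 = 46, giving y* = 3.4783.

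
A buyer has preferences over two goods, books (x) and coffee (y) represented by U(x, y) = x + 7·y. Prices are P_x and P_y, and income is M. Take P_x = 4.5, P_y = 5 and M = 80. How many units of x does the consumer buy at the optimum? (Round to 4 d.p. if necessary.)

x* = 0

Perfect substitutes: compare marginal utility per dollar. 1/P_x vs 7/P_y → 0.2222 vs 1.4.
y gives more utility per dollar, so spend all income on y: y* = M/P_y, x* = 0.
Numerically: x* = 0, y* = 16.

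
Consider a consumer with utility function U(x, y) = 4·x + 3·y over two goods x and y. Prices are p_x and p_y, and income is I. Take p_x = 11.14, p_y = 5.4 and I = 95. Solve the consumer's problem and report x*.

Perfect substitutes: compare marginal utility per dollar. 4/p_x vs 3/p_y → 0.3591 vs 0.5556.
y gives more utility per dollar, so spend all income on y: y* = I/p_y, x* = 0.
Numerically: x* = 0, y* = 17.5926.

x* = 0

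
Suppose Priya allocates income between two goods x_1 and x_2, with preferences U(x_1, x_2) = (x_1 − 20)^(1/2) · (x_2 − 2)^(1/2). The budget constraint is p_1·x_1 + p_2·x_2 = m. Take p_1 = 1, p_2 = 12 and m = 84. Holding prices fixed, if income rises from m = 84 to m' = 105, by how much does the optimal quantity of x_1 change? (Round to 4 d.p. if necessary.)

Let x_1' = x_1−20, x_2' = x_2−2. MRS = x_2'/x_1' = p_1/p_2.
Substituting into the budget: x_1* = 20 + 0.5·(m − 20·p_1 − 2·p_2)/p_1, and x_2* = 2 + 0.5·(…)/p_2.
Discretionary income = 84 − 20·1 − 2·12 = 40; x_1* = 20 + 0.5·40/1 = 40.
At m' = 105: x_1* = 50.5. Change: 50.5 − 40 = 10.5.

Δx_1* = 10.5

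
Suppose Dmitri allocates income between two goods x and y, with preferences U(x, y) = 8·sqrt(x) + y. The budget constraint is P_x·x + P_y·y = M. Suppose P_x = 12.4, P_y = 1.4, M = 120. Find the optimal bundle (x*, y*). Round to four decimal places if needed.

x* = 0.204, y* = 83.9078

Set MRS = P_x/P_y: 4·x^(−1/2) = P_x/P_y.
Solve: √x = 4·P_y/P_x, so x*(P_x,P_y) = (4·P_y/P_x)², and y* = (M − P_x·x*)/P_y.
Plugging in: x* = (4·1.4/12.4)² = 0.204, y* = 83.9078.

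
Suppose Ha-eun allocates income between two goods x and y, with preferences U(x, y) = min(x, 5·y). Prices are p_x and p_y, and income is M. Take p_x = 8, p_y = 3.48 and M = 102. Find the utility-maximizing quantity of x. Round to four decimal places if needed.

x* = 11.7295

Demand: x*(p_x,p_y,M) = 5·M/(5·p_x + p_y), y* = M/(5·p_x + p_y).
Here 5·8 + 3.48 = 43.48, giving x* = 11.7295.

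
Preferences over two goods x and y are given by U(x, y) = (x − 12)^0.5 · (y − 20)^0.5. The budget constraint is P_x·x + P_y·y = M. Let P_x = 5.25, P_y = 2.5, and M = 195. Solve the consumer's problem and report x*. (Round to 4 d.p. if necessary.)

This is Cobb-Douglas in (x−12, y−20): tangency gives 0.5·P_y·(y−20) = 0.5·P_x·(x−12).
After buying the subsistence bundle (12, 20), a share 0.5 of the remaining income goes to x: x* = 12 + 0.5·(M − 12P_x − 20P_y)/P_x.
Discretionary income = 195 − 12·5.25 − 20·2.5 = 82; x* = 12 + 0.5·82/5.25 = 19.8095.

x* = 19.8095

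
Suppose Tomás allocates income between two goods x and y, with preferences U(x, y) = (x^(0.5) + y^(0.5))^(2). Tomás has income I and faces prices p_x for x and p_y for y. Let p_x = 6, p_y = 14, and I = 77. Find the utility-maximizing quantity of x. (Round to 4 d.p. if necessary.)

x* = 8.9833

MRS = MU_x/MU_y = (y/x)^(0.5). Set equal to p_x/p_y.
Hence y/x = (p_x/p_y)^(1/(0.5)), i.e. raised to the 2 power.
With the ratio pinned down, the budget gives x* = I/(p_x + p_y·(y/x)) and y* = (y/x)·x*.
Numerically y/x = 0.183673, so x* = 77/(6 + 14·0.183673) = 8.9833.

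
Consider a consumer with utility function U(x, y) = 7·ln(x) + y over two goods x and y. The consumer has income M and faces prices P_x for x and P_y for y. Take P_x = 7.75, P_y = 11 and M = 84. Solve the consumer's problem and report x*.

x* = 9.9355

MU_x = 7/x, MU_y = 1. Tangency: 7/x = P_x/P_y.
So x*(P_x,P_y) = 7·P_y/P_x, independent of income; and y* = (M − 7·P_y)/P_y.
At the given prices: x* = 7·11/7.75 = 9.9355.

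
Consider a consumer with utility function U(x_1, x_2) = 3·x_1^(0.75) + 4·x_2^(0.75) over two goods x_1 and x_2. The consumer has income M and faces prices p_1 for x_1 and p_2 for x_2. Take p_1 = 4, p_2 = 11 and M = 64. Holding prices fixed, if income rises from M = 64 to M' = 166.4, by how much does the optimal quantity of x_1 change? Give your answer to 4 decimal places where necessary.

MRS = MU_x_1/MU_x_2 = (3/4)·(x_2/x_1)^(0.25). Set equal to p_1/p_2.
Hence x_2/x_1 = ((4/3)·p_1/p_2)^(1/(0.25)), i.e. raised to the 4 power.
Substitute x_2 = (x_2/x_1)·x_1 into the budget: x_1* = M/(p_1 + p_2·(x_2/x_1)).
Numerically x_2/x_1 = 0.055262, so x_1* = 64/(4 + 11·0.055262) = 13.8893.
At M' = 166.4: x_1* = 36.1121. Change: 36.1121 − 13.8893 = 22.2228.

Δx_1* = 22.2228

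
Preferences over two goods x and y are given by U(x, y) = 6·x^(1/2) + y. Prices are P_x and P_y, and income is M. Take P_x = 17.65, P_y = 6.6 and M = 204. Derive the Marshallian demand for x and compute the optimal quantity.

MU_x = 3/√x, MU_y = 1. Tangency: 3/√x = P_x/P_y.
Solve: √x = 3·P_y/P_x, so x*(P_x,P_y) = (3·P_y/P_x)², and y* = (M − P_x·x*)/P_y.
Plugging in: x* = (3·6.6/17.65)² = 1.2585.

x* = 1.2585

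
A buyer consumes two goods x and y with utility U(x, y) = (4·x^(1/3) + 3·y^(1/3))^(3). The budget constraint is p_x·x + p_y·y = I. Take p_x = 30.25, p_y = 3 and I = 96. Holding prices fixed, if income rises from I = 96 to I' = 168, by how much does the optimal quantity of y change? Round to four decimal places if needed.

Δy* = 16.1633

From the CES first-order condition, (4/3)·(y/x)^(2/3) = p_x/p_y.
Solve for the ratio: y/x = [(3/4)·p_x/p_y]^(1.5).
Substitute y = (y/x)·x into the budget: x* = I/(p_x + p_y·(y/x)).
Numerically y/x = 20.796875, so x* = 96/(30.25 + 3·20.796875) = 1.0363 and y* = 20.796875·1.0363 = 21.551.
At I' = 168: y* = 37.7143. Change: 37.7143 − 21.551 = 16.1633.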